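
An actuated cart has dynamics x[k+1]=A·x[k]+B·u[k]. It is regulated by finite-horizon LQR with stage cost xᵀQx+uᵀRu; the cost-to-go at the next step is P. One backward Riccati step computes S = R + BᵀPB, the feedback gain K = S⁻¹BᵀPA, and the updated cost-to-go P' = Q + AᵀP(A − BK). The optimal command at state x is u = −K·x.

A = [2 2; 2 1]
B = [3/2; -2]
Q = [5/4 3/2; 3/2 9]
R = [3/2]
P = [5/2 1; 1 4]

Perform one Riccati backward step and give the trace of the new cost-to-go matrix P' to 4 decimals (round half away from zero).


56.4544

BᵀP = [1.7500 -6.5000]
S = R + BᵀPB = [3/2] + [15.6250] = [17.1250]
BᵀPA = [-9.5000 -3.0000]
K = S⁻¹·BᵀPA = [-0.5547 -0.1752]
A−BK = [2.8321 2.2628; 0.8905 0.6496]
AᵀP(A−BK) = [28.7299 22.3358; 22.3358 17.4745]
P' = Q + AᵀP(A−BK) = [29.9799 23.8358; 23.8358 26.4745]
tr(P') = 56.4544


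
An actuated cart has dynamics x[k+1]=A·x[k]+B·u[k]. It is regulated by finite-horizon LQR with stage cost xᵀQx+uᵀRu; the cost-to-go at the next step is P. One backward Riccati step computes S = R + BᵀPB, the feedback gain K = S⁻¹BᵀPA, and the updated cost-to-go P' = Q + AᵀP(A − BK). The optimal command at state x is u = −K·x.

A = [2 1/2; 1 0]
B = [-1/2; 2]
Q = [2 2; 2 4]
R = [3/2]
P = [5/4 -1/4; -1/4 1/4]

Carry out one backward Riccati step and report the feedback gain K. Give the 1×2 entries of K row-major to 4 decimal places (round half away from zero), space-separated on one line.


BᵀP = [-1.1250 0.6250]
S = R + BᵀPB = [3/2] + [1.8125] = [3.3125]
BᵀPA = [-1.6250 -0.5625]
K = S⁻¹·BᵀPA = [-0.4906 -0.1698]
A−BK = [1.7547 0.4151; 1.9811 0.3396]
AᵀP(A−BK) = [3.4528 0.8491; 0.8491 0.2170]
P' = Q + AᵀP(A−BK) = [5.4528 2.8491; 2.8491 4.2170]
tr(P') = 9.6698

-0.4906 -0.1698


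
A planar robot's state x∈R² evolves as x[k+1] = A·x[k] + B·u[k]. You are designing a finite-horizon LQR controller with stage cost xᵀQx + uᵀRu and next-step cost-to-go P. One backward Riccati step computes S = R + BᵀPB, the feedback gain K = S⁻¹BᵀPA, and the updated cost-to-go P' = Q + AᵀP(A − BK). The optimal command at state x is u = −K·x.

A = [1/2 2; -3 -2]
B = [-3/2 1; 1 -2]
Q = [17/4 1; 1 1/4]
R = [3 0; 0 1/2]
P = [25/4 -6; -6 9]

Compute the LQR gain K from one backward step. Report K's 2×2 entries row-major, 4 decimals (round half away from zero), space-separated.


BᵀP = [-15.3750 18.0000; 18.2500 -24.0000]
S = R + BᵀPB = [3 0; 0 1/2] + [41.0625 -51.3750; -51.3750 66.2500] = [44.0625 -51.3750; -51.3750 66.7500]
BᵀPA = [-61.6875 -66.7500; 81.1250 84.5000]
K = S⁻¹·BᵀPA = [0.1662 -0.3790; 1.3433 0.9742]
A−BK = [-0.5940 0.4573; -0.4797 0.3274]
AᵀP(A−BK) = [1.8419 -0.1628; -0.1628 1.3806]
P' = Q + AᵀP(A−BK) = [6.0919 0.8372; 0.8372 1.6306]
tr(P') = 7.7224

0.1662 -0.3790 1.3433 0.9742


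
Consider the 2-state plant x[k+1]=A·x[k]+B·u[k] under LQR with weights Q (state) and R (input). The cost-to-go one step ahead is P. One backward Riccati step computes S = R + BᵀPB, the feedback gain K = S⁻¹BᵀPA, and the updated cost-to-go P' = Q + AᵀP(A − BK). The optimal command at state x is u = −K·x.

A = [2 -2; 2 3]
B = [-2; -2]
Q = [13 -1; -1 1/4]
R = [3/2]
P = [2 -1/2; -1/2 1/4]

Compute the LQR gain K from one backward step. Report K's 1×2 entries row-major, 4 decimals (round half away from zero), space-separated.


-0.7692 1.1538

BᵀP = [-3.0000 0.5000]
S = R + BᵀPB = [3/2] + [5.0000] = [6.5000]
BᵀPA = [-5.0000 7.5000]
K = S⁻¹·BᵀPA = [-0.7692 1.1538]
A−BK = [0.4615 0.3077; 0.4615 5.3077]
AᵀP(A−BK) = [1.1538 -1.7308; -1.7308 7.5962]
P' = Q + AᵀP(A−BK) = [14.1538 -2.7308; -2.7308 7.8462]
tr(P') = 22.0000


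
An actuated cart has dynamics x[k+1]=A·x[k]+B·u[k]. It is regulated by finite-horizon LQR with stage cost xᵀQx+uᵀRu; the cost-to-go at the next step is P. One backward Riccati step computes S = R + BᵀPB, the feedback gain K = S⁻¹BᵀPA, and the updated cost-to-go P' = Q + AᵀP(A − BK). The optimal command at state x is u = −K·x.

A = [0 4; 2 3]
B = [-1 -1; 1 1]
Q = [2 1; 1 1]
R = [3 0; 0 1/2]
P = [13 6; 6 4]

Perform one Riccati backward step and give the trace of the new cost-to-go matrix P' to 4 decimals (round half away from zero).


BᵀP = [-7.0000 -2.0000; -7.0000 -2.0000]
S = R + BᵀPB = [3 0; 0 1/2] + [5.0000 5.0000; 5.0000 5.0000] = [8.0000 5.0000; 5.0000 5.5000]
BᵀPA = [-4.0000 -34.0000; -4.0000 -34.0000]
K = S⁻¹·BᵀPA = [-0.1053 -0.8947; -0.6316 -5.3684]
A−BK = [-0.7368 -2.2632; 2.7368 9.2632]
AᵀP(A−BK) = [13.0526 46.9474; 46.9474 175.0526]
P' = Q + AᵀP(A−BK) = [15.0526 47.9474; 47.9474 176.0526]
tr(P') = 191.1053

191.1053


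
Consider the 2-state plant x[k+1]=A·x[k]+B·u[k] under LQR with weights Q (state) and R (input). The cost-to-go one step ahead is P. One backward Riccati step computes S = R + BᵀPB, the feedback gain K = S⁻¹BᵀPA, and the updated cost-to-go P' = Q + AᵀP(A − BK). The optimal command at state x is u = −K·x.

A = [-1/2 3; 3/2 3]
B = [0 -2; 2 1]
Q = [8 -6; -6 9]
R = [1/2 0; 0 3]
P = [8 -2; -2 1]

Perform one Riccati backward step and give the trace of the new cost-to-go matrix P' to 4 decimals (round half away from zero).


BᵀP = [-4.0000 2.0000; -18.0000 5.0000]
S = R + BᵀPB = [1/2 0; 0 3] + [4.0000 10.0000; 10.0000 41.0000] = [4.5000 10.0000; 10.0000 44.0000]
BᵀPA = [5.0000 -6.0000; 16.5000 -39.0000]
K = S⁻¹·BᵀPA = [0.5612 1.2857; 0.2474 -1.1786]
A−BK = [-0.0051 0.6429; 0.1301 1.6071]
AᵀP(A−BK) = [0.3610 -0.4821; -0.4821 6.7500]
P' = Q + AᵀP(A−BK) = [8.3610 -6.4821; -6.4821 15.7500]
tr(P') = 24.1110

24.1110


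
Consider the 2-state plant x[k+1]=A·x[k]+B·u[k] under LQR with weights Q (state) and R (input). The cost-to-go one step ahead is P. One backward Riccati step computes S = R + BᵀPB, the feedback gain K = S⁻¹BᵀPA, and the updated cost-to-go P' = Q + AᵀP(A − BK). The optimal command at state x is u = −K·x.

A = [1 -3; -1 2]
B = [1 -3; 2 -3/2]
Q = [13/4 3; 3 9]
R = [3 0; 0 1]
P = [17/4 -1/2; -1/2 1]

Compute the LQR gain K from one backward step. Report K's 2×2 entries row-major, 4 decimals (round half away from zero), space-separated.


-0.3997 0.9193 -0.4540 1.2711

BᵀP = [3.2500 1.5000; -12.0000 0.0000]
S = R + BᵀPB = [3 0; 0 1] + [6.2500 -12.0000; -12.0000 36.0000] = [9.2500 -12.0000; -12.0000 37.0000]
BᵀPA = [1.7500 -6.7500; -12.0000 36.0000]
K = S⁻¹·BᵀPA = [-0.3997 0.9193; -0.4540 1.2711]
A−BK = [0.0378 -0.1059; -0.8815 2.0681]
AᵀP(A−BK) = [1.5019 -3.6053; -3.6053 8.6948]
P' = Q + AᵀP(A−BK) = [4.7519 -0.6053; -0.6053 17.6948]
tr(P') = 22.4467


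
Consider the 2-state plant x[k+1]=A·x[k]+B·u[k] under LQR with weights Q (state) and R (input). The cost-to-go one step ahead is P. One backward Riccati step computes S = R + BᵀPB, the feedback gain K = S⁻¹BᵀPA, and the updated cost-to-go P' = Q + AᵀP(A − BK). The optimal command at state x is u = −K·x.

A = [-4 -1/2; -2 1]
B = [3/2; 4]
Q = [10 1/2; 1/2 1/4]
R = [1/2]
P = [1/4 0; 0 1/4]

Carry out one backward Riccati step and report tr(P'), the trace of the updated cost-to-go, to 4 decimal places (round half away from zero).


BᵀP = [0.3750 1.0000]
S = R + BᵀPB = [1/2] + [4.5625] = [5.0625]
BᵀPA = [-3.5000 0.8125]
K = S⁻¹·BᵀPA = [-0.6914 0.1605]
A−BK = [-2.9630 -0.7407; 0.7654 0.3580]
AᵀP(A−BK) = [2.5802 0.5617; 0.5617 0.1821]
P' = Q + AᵀP(A−BK) = [12.5802 1.0617; 1.0617 0.4321]
tr(P') = 13.0123

13.0123


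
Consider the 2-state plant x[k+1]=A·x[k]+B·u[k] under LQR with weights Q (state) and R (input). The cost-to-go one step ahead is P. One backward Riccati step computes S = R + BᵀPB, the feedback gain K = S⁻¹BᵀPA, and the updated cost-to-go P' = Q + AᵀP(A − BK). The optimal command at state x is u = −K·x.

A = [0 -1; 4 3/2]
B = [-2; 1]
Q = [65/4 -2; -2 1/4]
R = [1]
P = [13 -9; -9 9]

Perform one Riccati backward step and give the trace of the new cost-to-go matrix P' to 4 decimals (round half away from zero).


43.5638

BᵀP = [-35.0000 27.0000]
S = R + BᵀPB = [1] + [97.0000] = [98.0000]
BᵀPA = [108.0000 75.5000]
K = S⁻¹·BᵀPA = [1.1020 0.7704]
A−BK = [2.2041 0.5408; 2.8980 0.7296]
AᵀP(A−BK) = [24.9796 6.7959; 6.7959 2.0842]
P' = Q + AᵀP(A−BK) = [41.2296 4.7959; 4.7959 2.3342]
tr(P') = 43.5638


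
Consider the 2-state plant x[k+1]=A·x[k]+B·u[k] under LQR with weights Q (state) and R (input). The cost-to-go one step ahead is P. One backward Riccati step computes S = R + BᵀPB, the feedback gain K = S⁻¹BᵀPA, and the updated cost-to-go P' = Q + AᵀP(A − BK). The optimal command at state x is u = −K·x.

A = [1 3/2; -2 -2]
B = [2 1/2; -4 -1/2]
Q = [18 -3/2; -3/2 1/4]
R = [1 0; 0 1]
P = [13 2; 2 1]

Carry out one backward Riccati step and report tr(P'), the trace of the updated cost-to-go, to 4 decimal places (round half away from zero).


19.6740

BᵀP = [18.0000 0.0000; 5.5000 0.5000]
S = R + BᵀPB = [1 0; 0 1] + [36.0000 9.0000; 9.0000 2.5000] = [37.0000 9.0000; 9.0000 3.5000]
BᵀPA = [18.0000 27.0000; 4.5000 7.2500]
K = S⁻¹·BᵀPA = [0.4639 0.6031; 0.0928 0.5206]
A−BK = [0.0258 0.0335; -0.0979 0.6727]
AᵀP(A−BK) = [0.2320 0.3015; 0.3015 1.1920]
P' = Q + AᵀP(A−BK) = [18.2320 -1.1985; -1.1985 1.4420]
tr(P') = 19.6740


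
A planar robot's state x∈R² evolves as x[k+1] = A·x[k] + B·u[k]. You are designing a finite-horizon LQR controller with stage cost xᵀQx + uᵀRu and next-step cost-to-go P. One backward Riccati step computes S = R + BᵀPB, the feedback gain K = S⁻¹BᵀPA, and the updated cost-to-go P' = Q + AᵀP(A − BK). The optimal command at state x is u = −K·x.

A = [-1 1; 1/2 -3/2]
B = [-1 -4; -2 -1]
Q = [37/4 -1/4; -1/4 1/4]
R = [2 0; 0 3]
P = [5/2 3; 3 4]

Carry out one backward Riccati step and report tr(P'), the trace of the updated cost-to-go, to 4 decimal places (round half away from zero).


BᵀP = [-8.5000 -11.0000; -13.0000 -16.0000]
S = R + BᵀPB = [2 0; 0 3] + [30.5000 45.0000; 45.0000 68.0000] = [32.5000 45.0000; 45.0000 71.0000]
BᵀPA = [3.0000 8.0000; 5.0000 11.0000]
K = S⁻¹·BᵀPA = [-0.0425 0.2584; 0.0973 -0.0088]
A−BK = [-0.6531 1.2230; 0.5124 -0.9920]
AᵀP(A−BK) = [0.1407 -0.2310; -0.2310 0.5301]
P' = Q + AᵀP(A−BK) = [9.3907 -0.4810; -0.4810 0.7801]
tr(P') = 10.1708

10.1708


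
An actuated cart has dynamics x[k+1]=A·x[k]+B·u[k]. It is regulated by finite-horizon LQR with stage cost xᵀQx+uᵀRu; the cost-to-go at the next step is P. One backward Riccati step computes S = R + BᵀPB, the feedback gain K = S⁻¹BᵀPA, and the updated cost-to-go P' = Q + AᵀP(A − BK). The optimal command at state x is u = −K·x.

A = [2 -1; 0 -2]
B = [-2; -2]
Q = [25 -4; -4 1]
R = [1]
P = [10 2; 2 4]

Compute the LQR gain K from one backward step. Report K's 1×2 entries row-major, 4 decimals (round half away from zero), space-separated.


BᵀP = [-24.0000 -12.0000]
S = R + BᵀPB = [1] + [72.0000] = [73.0000]
BᵀPA = [-48.0000 48.0000]
K = S⁻¹·BᵀPA = [-0.6575 0.6575]
A−BK = [0.6849 0.3151; -1.3151 -0.6849]
AᵀP(A−BK) = [8.4384 3.5616; 3.5616 2.4384]
P' = Q + AᵀP(A−BK) = [33.4384 -0.4384; -0.4384 3.4384]
tr(P') = 36.8767

-0.6575 0.6575


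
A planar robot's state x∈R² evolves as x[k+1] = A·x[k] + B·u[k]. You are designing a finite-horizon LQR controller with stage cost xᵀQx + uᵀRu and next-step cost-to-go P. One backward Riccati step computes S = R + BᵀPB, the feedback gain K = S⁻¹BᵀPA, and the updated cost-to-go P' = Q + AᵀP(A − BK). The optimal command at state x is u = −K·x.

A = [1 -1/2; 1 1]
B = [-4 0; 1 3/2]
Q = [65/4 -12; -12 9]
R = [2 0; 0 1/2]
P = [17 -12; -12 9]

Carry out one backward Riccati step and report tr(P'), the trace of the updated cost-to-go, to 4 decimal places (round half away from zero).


BᵀP = [-80.0000 57.0000; -18.0000 13.5000]
S = R + BᵀPB = [2 0; 0 1/2] + [377.0000 85.5000; 85.5000 20.2500] = [379.0000 85.5000; 85.5000 20.7500]
BᵀPA = [-23.0000 97.0000; -4.5000 22.5000]
K = S⁻¹·BᵀPA = [-0.1670 0.1606; 0.4711 0.4224]
A−BK = [0.3321 0.1426; 0.4603 0.2058]
AᵀP(A−BK) = [0.2798 0.0957; 0.0957 0.1634]
P' = Q + AᵀP(A−BK) = [16.5298 -11.9043; -11.9043 9.1634]
tr(P') = 25.6931

25.6931


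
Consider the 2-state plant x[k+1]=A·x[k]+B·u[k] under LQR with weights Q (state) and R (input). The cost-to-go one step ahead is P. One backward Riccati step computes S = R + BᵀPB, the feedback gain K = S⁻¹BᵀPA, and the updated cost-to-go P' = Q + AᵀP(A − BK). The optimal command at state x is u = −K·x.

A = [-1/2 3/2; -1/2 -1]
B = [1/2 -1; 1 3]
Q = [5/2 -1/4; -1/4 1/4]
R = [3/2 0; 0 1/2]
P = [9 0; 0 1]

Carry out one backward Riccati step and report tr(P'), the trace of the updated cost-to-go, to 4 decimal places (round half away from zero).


BᵀP = [4.5000 1.0000; -9.0000 3.0000]
S = R + BᵀPB = [3/2 0; 0 1/2] + [3.2500 -1.5000; -1.5000 18.0000] = [4.7500 -1.5000; -1.5000 18.5000]
BᵀPA = [-2.7500 5.7500; 3.0000 -16.5000]
K = S⁻¹·BᵀPA = [-0.5416 0.9533; 0.1182 -0.8146]
A−BK = [-0.1109 0.2088; -0.3131 0.4905]
AᵀP(A−BK) = [0.6558 -1.1847; -1.1847 2.3277]
P' = Q + AᵀP(A−BK) = [3.1558 -1.4347; -1.4347 2.5777]
tr(P') = 5.7336

5.7336


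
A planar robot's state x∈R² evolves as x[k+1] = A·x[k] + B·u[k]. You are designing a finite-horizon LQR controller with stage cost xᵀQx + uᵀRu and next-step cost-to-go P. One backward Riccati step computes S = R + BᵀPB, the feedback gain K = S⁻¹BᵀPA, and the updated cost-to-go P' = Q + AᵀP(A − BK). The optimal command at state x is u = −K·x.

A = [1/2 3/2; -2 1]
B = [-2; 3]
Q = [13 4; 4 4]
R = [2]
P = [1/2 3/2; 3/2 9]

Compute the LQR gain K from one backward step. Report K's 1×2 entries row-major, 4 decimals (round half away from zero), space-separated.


BᵀP = [3.5000 24.0000]
S = R + BᵀPB = [2] + [65.0000] = [67.0000]
BᵀPA = [-46.2500 29.2500]
K = S⁻¹·BᵀPA = [-0.6903 0.4366]
A−BK = [-0.8806 2.3731; 0.0709 -0.3097]
AᵀP(A−BK) = [1.1987 -1.1838; -1.1838 1.8554]
P' = Q + AᵀP(A−BK) = [14.1987 2.8162; 2.8162 5.8554]
tr(P') = 20.0541

-0.6903 0.4366


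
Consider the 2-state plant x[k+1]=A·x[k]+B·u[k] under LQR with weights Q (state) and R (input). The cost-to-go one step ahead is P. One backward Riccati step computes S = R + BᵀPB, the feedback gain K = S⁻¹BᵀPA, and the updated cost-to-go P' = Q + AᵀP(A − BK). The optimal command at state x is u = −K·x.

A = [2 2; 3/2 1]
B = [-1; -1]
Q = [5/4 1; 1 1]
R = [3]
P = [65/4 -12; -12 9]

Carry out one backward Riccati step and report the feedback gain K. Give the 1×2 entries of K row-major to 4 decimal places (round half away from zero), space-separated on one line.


-0.9412 -1.2941

BᵀP = [-4.2500 3.0000]
S = R + BᵀPB = [3] + [1.2500] = [4.2500]
BᵀPA = [-4.0000 -5.5000]
K = S⁻¹·BᵀPA = [-0.9412 -1.2941]
A−BK = [1.0588 0.7059; 0.5588 -0.2941]
AᵀP(A−BK) = [9.4853 13.3235; 13.3235 18.8824]
P' = Q + AᵀP(A−BK) = [10.7353 14.3235; 14.3235 19.8824]
tr(P') = 30.6176


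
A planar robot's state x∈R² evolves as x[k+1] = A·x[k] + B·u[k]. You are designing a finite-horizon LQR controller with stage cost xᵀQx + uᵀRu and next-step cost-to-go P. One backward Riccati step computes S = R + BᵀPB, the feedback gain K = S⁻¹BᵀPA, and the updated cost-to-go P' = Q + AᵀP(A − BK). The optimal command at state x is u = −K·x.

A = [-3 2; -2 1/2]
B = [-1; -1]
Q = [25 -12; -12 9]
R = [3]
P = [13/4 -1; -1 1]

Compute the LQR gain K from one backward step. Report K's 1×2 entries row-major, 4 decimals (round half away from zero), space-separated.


BᵀP = [-2.2500 0.0000]
S = R + BᵀPB = [3] + [2.2500] = [5.2500]
BᵀPA = [6.7500 -4.5000]
K = S⁻¹·BᵀPA = [1.2857 -0.8571]
A−BK = [-1.7143 1.1429; -0.7143 -0.3571]
AᵀP(A−BK) = [12.5714 -9.2143; -9.2143 7.3929]
P' = Q + AᵀP(A−BK) = [37.5714 -21.2143; -21.2143 16.3929]
tr(P') = 53.9643

1.2857 -0.8571


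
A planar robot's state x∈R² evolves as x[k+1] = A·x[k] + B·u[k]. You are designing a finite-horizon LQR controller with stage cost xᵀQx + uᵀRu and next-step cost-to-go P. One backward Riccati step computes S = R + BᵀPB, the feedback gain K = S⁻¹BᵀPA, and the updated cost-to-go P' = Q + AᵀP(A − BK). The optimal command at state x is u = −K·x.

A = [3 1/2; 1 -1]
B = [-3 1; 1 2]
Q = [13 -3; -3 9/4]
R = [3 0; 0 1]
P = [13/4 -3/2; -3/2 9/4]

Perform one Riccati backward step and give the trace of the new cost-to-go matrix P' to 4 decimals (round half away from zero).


BᵀP = [-11.2500 6.7500; 0.2500 3.0000]
S = R + BᵀPB = [3 0; 0 1] + [40.5000 2.2500; 2.2500 6.2500] = [43.5000 2.2500; 2.2500 7.2500]
BᵀPA = [-27.0000 -12.3750; 3.7500 -2.8750]
K = S⁻¹·BᵀPA = [-0.6580 -0.2683; 0.7215 -0.3133]
A−BK = [0.3045 0.0085; 0.2151 -0.1051]
AᵀP(A−BK) = [2.0284 0.3063; 0.3063 0.3418]
P' = Q + AᵀP(A−BK) = [15.0284 -2.6937; -2.6937 2.5918]
tr(P') = 17.6202

17.6202


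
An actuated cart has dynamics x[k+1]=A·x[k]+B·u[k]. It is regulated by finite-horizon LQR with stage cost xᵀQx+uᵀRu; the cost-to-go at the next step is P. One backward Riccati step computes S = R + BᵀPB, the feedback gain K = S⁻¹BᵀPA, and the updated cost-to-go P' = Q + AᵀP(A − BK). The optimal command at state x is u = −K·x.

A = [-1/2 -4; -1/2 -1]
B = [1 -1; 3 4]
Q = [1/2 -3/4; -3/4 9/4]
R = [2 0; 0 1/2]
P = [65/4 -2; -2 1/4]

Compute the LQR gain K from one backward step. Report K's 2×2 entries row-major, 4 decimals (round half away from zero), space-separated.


BᵀP = [10.2500 -1.2500; -24.2500 3.0000]
S = R + BᵀPB = [2 0; 0 1/2] + [6.5000 -15.2500; -15.2500 36.2500] = [8.5000 -15.2500; -15.2500 36.7500]
BᵀPA = [-4.5000 -39.7500; 10.6250 94.0000]
K = S⁻¹·BᵀPA = [-0.0419 -0.3422; 0.2717 2.4158]
A−BK = [-0.1864 -1.2420; -1.4612 -9.6366]
AᵀP(A−BK) = [0.0493 0.4170; 0.4170 3.5603]
P' = Q + AᵀP(A−BK) = [0.5493 -0.3330; -0.3330 5.8103]
tr(P') = 6.3596

-0.0419 -0.3422 0.2717 2.4158


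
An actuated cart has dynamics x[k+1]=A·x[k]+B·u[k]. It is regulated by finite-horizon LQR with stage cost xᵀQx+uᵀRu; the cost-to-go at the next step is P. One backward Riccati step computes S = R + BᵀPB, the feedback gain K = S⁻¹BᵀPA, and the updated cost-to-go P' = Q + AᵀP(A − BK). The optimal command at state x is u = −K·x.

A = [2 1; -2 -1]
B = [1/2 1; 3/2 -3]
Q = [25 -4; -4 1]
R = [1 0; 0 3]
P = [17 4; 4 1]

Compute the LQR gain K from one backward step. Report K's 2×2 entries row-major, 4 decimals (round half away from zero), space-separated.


1.5146 0.7573 0.3883 0.1942

BᵀP = [14.5000 3.5000; 5.0000 1.0000]
S = R + BᵀPB = [1 0; 0 3] + [12.5000 4.0000; 4.0000 2.0000] = [13.5000 4.0000; 4.0000 5.0000]
BᵀPA = [22.0000 11.0000; 8.0000 4.0000]
K = S⁻¹·BᵀPA = [1.5146 0.7573; 0.3883 0.1942]
A−BK = [0.8544 0.4272; -3.1068 -1.5534]
AᵀP(A−BK) = [3.5728 1.7864; 1.7864 0.8932]
P' = Q + AᵀP(A−BK) = [28.5728 -2.2136; -2.2136 1.8932]
tr(P') = 30.4660


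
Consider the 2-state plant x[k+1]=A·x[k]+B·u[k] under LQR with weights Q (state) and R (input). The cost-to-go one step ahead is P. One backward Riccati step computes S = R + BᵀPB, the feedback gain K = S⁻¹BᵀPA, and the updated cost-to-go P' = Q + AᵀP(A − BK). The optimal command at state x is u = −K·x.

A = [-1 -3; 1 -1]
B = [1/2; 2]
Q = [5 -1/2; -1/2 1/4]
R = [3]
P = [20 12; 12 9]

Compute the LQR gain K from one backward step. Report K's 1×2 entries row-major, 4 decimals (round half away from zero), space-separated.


BᵀP = [34.0000 24.0000]
S = R + BᵀPB = [3] + [65.0000] = [68.0000]
BᵀPA = [-10.0000 -126.0000]
K = S⁻¹·BᵀPA = [-0.1471 -1.8529]
A−BK = [-0.9265 -2.0735; 1.2941 2.7059]
AᵀP(A−BK) = [3.5294 8.4706; 8.4706 27.5294]
P' = Q + AᵀP(A−BK) = [8.5294 7.9706; 7.9706 27.7794]
tr(P') = 36.3088

-0.1471 -1.8529


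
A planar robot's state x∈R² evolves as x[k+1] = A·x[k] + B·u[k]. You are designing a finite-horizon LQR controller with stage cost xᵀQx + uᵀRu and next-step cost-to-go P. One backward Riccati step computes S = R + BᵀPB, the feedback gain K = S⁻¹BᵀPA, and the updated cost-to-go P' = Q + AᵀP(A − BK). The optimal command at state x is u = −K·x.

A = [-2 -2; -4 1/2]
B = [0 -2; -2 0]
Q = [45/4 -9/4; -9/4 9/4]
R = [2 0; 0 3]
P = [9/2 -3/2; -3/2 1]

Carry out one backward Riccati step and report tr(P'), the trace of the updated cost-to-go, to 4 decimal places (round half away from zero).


BᵀP = [3.0000 -2.0000; -9.0000 3.0000]
S = R + BᵀPB = [2 0; 0 3] + [4.0000 -6.0000; -6.0000 18.0000] = [6.0000 -6.0000; -6.0000 21.0000]
BᵀPA = [2.0000 -7.0000; 6.0000 19.5000]
K = S⁻¹·BᵀPA = [0.8667 -0.3333; 0.5333 0.8333]
A−BK = [-0.9333 -0.3333; -2.2667 -0.1667]
AᵀP(A−BK) = [5.0667 1.1667; 1.1667 2.6667]
P' = Q + AᵀP(A−BK) = [16.3167 -1.0833; -1.0833 4.9167]
tr(P') = 21.2333

21.2333


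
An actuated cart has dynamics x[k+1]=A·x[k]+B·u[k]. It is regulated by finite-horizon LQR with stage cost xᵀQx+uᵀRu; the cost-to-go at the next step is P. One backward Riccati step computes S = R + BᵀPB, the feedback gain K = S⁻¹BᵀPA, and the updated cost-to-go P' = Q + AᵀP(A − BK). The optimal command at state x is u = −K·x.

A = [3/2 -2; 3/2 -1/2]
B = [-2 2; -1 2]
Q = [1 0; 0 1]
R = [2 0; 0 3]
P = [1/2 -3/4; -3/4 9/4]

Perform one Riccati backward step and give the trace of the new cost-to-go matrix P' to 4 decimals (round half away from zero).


BᵀP = [-0.2500 -0.7500; -0.5000 3.0000]
S = R + BᵀPB = [2 0; 0 3] + [1.2500 -2.0000; -2.0000 5.0000] = [3.2500 -2.0000; -2.0000 8.0000]
BᵀPA = [-1.5000 0.8750; 3.7500 -0.5000]
K = S⁻¹·BᵀPA = [-0.2045 0.2727; 0.4176 0.0057]
A−BK = [0.2557 -1.4659; 0.4602 -0.2386]
AᵀP(A−BK) = [0.9396 0.0128; 0.0128 0.8267]
P' = Q + AᵀP(A−BK) = [1.9396 0.0128; 0.0128 1.8267]
tr(P') = 3.7663

3.7663


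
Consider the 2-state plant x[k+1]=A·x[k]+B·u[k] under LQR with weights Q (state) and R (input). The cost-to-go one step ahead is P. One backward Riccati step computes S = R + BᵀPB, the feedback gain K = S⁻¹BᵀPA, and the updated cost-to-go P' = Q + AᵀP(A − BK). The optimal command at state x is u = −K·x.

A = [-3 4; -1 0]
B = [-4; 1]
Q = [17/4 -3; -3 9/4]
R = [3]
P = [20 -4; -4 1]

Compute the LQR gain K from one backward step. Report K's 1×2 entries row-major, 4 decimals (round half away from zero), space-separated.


BᵀP = [-84.0000 17.0000]
S = R + BᵀPB = [3] + [353.0000] = [356.0000]
BᵀPA = [235.0000 -336.0000]
K = S⁻¹·BᵀPA = [0.6601 -0.9438]
A−BK = [-0.3596 0.2247; -1.6601 0.9438]
AᵀP(A−BK) = [1.8736 -2.2022; -2.2022 2.8764]
P' = Q + AᵀP(A−BK) = [6.1236 -5.2022; -5.2022 5.1264]
tr(P') = 11.2500

0.6601 -0.9438


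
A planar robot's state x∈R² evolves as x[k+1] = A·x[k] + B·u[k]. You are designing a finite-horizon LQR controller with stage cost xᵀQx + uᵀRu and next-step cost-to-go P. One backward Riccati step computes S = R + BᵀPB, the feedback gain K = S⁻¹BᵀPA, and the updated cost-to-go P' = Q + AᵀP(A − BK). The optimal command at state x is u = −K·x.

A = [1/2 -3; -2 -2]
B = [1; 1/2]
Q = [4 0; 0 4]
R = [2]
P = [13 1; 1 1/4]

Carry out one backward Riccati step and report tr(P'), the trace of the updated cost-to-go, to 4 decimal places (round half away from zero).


BᵀP = [13.5000 1.1250]
S = R + BᵀPB = [2] + [14.0625] = [16.0625]
BᵀPA = [4.5000 -42.7500]
K = S⁻¹·BᵀPA = [0.2802 -2.6615]
A−BK = [0.2198 -0.3385; -2.1401 -0.6693]
AᵀP(A−BK) = [0.9893 -1.5233; -1.5233 16.2218]
P' = Q + AᵀP(A−BK) = [4.9893 -1.5233; -1.5233 20.2218]
tr(P') = 25.2111

25.2111


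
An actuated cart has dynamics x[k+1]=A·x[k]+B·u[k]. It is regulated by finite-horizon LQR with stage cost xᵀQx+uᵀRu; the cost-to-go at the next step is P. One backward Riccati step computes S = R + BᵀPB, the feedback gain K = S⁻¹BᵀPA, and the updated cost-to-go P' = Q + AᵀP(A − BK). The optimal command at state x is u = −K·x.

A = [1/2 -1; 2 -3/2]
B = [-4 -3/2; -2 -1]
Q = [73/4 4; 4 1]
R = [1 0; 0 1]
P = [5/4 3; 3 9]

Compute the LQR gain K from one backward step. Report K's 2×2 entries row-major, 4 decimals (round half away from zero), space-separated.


-0.4675 0.4153 -0.3529 0.2665

BᵀP = [-11.0000 -30.0000; -4.8750 -13.5000]
S = R + BᵀPB = [1 0; 0 1] + [104.0000 46.5000; 46.5000 20.8125] = [105.0000 46.5000; 46.5000 21.8125]
BᵀPA = [-65.5000 56.0000; -29.4375 25.1250]
K = S⁻¹·BᵀPA = [-0.4675 0.4153; -0.3529 0.2665]
A−BK = [-1.8995 1.0610; 0.7121 -0.4029]
AᵀP(A−BK) = [1.3011 -0.8270; -0.8270 0.5467]
P' = Q + AᵀP(A−BK) = [19.5511 3.1730; 3.1730 1.5467]
tr(P') = 21.0979


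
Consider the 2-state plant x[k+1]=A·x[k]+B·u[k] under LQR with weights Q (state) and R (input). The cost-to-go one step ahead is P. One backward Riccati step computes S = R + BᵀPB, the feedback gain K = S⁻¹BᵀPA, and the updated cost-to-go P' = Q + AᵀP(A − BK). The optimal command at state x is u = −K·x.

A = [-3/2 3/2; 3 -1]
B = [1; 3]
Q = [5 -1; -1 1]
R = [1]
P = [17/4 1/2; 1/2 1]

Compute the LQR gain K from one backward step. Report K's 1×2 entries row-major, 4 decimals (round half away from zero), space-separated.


BᵀP = [5.7500 3.5000]
S = R + BᵀPB = [1] + [16.2500] = [17.2500]
BᵀPA = [1.8750 5.1250]
K = S⁻¹·BᵀPA = [0.1087 0.2971]
A−BK = [-1.6087 1.2029; 2.6739 -1.8913]
AᵀP(A−BK) = [13.8587 -10.1196; -10.1196 7.5399]
P' = Q + AᵀP(A−BK) = [18.8587 -11.1196; -11.1196 8.5399]
tr(P') = 27.3986

0.1087 0.2971


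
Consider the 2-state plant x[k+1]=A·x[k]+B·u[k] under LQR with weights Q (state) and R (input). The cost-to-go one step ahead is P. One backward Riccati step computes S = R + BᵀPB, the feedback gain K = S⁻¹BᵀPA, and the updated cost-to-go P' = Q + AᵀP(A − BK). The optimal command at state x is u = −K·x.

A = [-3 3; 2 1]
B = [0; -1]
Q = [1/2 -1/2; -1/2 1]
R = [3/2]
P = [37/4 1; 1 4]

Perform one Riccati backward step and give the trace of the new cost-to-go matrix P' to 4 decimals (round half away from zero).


168.5455

BᵀP = [-1.0000 -4.0000]
S = R + BᵀPB = [3/2] + [4.0000] = [5.5000]
BᵀPA = [-5.0000 -7.0000]
K = S⁻¹·BᵀPA = [-0.9091 -1.2727]
A−BK = [-3.0000 3.0000; 1.0909 -0.2727]
AᵀP(A−BK) = [82.7045 -78.6136; -78.6136 84.3409]
P' = Q + AᵀP(A−BK) = [83.2045 -79.1136; -79.1136 85.3409]
tr(P') = 168.5455


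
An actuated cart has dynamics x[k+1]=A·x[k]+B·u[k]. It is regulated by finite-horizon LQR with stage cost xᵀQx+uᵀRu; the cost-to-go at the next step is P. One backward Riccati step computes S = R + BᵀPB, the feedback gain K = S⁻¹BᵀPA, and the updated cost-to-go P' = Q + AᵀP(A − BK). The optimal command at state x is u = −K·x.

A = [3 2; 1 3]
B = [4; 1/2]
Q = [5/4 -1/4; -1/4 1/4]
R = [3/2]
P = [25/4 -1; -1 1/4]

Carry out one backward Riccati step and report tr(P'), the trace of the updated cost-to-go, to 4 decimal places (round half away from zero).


3.2446

BᵀP = [24.5000 -3.8750]
S = R + BᵀPB = [3/2] + [96.0625] = [97.5625]
BᵀPA = [69.6250 37.3750]
K = S⁻¹·BᵀPA = [0.7136 0.3831]
A−BK = [0.1454 0.4676; 0.6432 2.8085]
AᵀP(A−BK) = [0.8125 0.5775; 0.5775 0.9321]
P' = Q + AᵀP(A−BK) = [2.0625 0.3275; 0.3275 1.1821]
tr(P') = 3.2446


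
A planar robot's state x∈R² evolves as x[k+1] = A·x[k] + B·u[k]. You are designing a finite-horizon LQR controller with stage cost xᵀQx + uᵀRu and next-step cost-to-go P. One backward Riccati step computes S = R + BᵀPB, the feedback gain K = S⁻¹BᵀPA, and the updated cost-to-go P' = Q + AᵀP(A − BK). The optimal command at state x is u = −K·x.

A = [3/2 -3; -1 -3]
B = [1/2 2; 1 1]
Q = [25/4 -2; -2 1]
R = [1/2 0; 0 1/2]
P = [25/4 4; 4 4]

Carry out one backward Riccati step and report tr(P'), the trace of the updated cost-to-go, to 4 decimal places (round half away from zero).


10.7310

BᵀP = [7.1250 6.0000; 16.5000 12.0000]
S = R + BᵀPB = [1/2 0; 0 1/2] + [9.5625 20.2500; 20.2500 45.0000] = [10.0625 20.2500; 20.2500 45.5000]
BᵀPA = [4.6875 -39.3750; 12.7500 -85.5000]
K = S⁻¹·BᵀPA = [-0.9398 -1.2596; 0.6985 -1.3185]
A−BK = [0.5729 0.2668; -0.7587 -0.4218]
AᵀP(A−BK) = [1.5621 0.5906; 0.5906 1.9189]
P' = Q + AᵀP(A−BK) = [7.8121 -1.4094; -1.4094 2.9189]
tr(P') = 10.7310


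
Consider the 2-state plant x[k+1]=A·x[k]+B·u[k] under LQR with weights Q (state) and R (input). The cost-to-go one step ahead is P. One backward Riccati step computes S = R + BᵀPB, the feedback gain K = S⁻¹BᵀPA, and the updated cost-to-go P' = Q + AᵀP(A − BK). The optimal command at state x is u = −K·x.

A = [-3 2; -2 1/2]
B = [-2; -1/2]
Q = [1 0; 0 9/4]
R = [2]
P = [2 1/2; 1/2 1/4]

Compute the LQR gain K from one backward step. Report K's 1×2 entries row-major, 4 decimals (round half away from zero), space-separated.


BᵀP = [-4.2500 -1.1250]
S = R + BᵀPB = [2] + [9.0625] = [11.0625]
BᵀPA = [15.0000 -9.0625]
K = S⁻¹·BᵀPA = [1.3559 -0.8192]
A−BK = [-0.2881 0.3616; -1.3220 0.0904]
AᵀP(A−BK) = [4.6610 -2.7119; -2.7119 1.6384]
P' = Q + AᵀP(A−BK) = [5.6610 -2.7119; -2.7119 3.8884]
tr(P') = 9.5494

1.3559 -0.8192


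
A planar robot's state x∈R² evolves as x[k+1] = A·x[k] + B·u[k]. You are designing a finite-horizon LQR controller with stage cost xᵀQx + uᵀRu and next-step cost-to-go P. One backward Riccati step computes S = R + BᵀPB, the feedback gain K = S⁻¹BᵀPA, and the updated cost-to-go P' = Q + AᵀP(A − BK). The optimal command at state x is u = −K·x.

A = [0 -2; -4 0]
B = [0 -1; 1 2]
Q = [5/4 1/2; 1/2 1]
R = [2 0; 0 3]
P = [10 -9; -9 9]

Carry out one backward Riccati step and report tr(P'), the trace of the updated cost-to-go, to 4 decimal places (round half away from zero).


10.9296

BᵀP = [-9.0000 9.0000; -28.0000 27.0000]
S = R + BᵀPB = [2 0; 0 3] + [9.0000 27.0000; 27.0000 82.0000] = [11.0000 27.0000; 27.0000 85.0000]
BᵀPA = [-36.0000 18.0000; -108.0000 56.0000]
K = S⁻¹·BᵀPA = [-0.6990 0.0874; -1.0485 0.6311]
A−BK = [-1.0485 -1.3689; -1.2039 -1.3495]
AᵀP(A−BK) = [5.5922 -0.6990; -0.6990 3.0874]
P' = Q + AᵀP(A−BK) = [6.8422 -0.1990; -0.1990 4.0874]
tr(P') = 10.9296


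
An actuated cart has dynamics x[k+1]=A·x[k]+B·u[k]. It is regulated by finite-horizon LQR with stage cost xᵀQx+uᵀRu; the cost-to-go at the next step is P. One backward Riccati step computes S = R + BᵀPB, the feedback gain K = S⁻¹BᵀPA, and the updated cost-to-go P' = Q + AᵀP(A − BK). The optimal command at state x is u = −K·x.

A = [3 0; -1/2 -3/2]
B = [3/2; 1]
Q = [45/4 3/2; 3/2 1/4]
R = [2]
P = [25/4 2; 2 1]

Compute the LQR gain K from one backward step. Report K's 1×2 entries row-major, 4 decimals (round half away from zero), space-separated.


1.3930 -0.2602

BᵀP = [11.3750 4.0000]
S = R + BᵀPB = [2] + [21.0625] = [23.0625]
BᵀPA = [32.1250 -6.0000]
K = S⁻¹·BᵀPA = [1.3930 -0.2602]
A−BK = [0.9106 0.3902; -1.8930 -1.2398]
AᵀP(A−BK) = [5.7514 0.1077; 0.1077 0.6890]
P' = Q + AᵀP(A−BK) = [17.0014 1.6077; 1.6077 0.9390]
tr(P') = 17.9404


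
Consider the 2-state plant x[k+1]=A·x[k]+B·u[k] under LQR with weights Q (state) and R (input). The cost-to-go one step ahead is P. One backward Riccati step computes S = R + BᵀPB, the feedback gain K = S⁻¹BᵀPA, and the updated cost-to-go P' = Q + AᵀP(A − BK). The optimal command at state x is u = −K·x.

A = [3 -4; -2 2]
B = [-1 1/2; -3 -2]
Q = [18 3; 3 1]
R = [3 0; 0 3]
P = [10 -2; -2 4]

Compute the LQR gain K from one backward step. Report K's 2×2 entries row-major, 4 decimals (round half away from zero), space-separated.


-0.9782 1.4044 2.4552 -3.1090

BᵀP = [-4.0000 -10.0000; 9.0000 -9.0000]
S = R + BᵀPB = [3 0; 0 3] + [34.0000 18.0000; 18.0000 22.5000] = [37.0000 18.0000; 18.0000 25.5000]
BᵀPA = [8.0000 -4.0000; 45.0000 -54.0000]
K = S⁻¹·BᵀPA = [-0.9782 1.4044; 2.4552 -3.1090]
A−BK = [0.7942 -1.0412; -0.0242 -0.0048]
AᵀP(A−BK) = [27.3414 -35.3317; -35.3317 45.7337]
P' = Q + AᵀP(A−BK) = [45.3414 -32.3317; -32.3317 46.7337]
tr(P') = 92.0751


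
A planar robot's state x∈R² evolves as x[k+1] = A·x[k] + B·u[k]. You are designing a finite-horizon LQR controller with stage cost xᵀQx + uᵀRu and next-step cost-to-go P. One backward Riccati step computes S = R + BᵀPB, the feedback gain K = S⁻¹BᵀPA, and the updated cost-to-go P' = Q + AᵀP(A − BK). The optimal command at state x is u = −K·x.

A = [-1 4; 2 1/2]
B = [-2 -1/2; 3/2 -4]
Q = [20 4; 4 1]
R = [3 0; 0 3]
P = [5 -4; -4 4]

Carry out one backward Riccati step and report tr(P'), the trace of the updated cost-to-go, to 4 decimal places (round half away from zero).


28.8099

BᵀP = [-16.0000 14.0000; 13.5000 -14.0000]
S = R + BᵀPB = [3 0; 0 3] + [53.0000 -48.0000; -48.0000 49.2500] = [56.0000 -48.0000; -48.0000 52.2500]
BᵀPA = [44.0000 -57.0000; -41.5000 47.0000]
K = S⁻¹·BᵀPA = [0.4936 -1.1612; -0.3408 -0.1672]
A−BK = [-0.1833 1.5941; -0.1037 1.5730]
AᵀP(A−BK) = [1.1383 -1.8473; -1.8473 6.6716]
P' = Q + AᵀP(A−BK) = [21.1383 2.1527; 2.1527 7.6716]
tr(P') = 28.8099


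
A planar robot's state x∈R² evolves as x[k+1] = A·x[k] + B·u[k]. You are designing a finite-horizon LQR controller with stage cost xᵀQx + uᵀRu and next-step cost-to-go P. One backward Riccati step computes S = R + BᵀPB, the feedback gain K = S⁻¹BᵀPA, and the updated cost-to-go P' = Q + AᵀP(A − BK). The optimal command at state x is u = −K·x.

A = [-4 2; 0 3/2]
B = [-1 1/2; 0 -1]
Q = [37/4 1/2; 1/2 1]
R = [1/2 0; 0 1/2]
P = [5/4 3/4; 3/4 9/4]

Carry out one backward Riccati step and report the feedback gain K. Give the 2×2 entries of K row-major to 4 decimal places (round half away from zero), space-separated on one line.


2.8527 -1.9845 0.0620 -1.2171

BᵀP = [-1.2500 -0.7500; -0.1250 -1.8750]
S = R + BᵀPB = [1/2 0; 0 1/2] + [1.2500 0.1250; 0.1250 1.8125] = [1.7500 0.1250; 0.1250 2.3125]
BᵀPA = [5.0000 -3.6250; 0.5000 -3.0625]
K = S⁻¹·BᵀPA = [2.8527 -1.9845; 0.0620 -1.2171]
A−BK = [-1.1783 0.6240; 0.0620 0.2829]
AᵀP(A−BK) = [5.7054 -3.9690; -3.9690 3.6415]
P' = Q + AᵀP(A−BK) = [14.9554 -3.4690; -3.4690 4.6415]
tr(P') = 19.5969


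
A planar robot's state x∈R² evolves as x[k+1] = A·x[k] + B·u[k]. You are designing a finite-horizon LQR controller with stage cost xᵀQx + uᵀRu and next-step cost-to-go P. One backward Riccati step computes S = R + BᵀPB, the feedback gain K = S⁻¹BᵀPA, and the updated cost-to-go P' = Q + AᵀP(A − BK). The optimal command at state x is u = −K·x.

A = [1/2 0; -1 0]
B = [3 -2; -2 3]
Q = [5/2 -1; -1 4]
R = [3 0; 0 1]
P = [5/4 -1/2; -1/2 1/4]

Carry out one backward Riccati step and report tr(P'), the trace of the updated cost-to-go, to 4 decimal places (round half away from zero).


BᵀP = [4.7500 -2.0000; -4.0000 1.7500]
S = R + BᵀPB = [3 0; 0 1] + [18.2500 -15.5000; -15.5000 13.2500] = [21.2500 -15.5000; -15.5000 14.2500]
BᵀPA = [4.3750 0.0000; -3.7500 0.0000]
K = S⁻¹·BᵀPA = [0.0674 0.0000; -0.1898 0.0000]
A−BK = [-0.0819 0.0000; -0.2957 0.0000]
AᵀP(A−BK) = [0.0557 0.0000; 0.0000 0.0000]
P' = Q + AᵀP(A−BK) = [2.5557 -1.0000; -1.0000 4.0000]
tr(P') = 6.5557

6.5557


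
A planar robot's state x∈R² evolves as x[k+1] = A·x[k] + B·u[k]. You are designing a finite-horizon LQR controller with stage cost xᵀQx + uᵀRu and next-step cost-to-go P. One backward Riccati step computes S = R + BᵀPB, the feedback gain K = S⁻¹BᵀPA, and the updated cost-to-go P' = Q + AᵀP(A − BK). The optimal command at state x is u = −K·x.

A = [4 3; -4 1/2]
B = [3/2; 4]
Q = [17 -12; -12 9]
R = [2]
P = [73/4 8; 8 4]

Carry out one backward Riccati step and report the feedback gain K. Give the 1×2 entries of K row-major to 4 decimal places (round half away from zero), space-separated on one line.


0.6180 0.9461

BᵀP = [59.3750 28.0000]
S = R + BᵀPB = [2] + [201.0625] = [203.0625]
BᵀPA = [125.5000 192.1250]
K = S⁻¹·BᵀPA = [0.6180 0.9461]
A−BK = [3.0729 1.5808; -6.4721 -3.2845]
AᵀP(A−BK) = [22.4364 12.2598; 12.2598 7.4734]
P' = Q + AᵀP(A−BK) = [39.4364 0.2598; 0.2598 16.4734]
tr(P') = 55.9098


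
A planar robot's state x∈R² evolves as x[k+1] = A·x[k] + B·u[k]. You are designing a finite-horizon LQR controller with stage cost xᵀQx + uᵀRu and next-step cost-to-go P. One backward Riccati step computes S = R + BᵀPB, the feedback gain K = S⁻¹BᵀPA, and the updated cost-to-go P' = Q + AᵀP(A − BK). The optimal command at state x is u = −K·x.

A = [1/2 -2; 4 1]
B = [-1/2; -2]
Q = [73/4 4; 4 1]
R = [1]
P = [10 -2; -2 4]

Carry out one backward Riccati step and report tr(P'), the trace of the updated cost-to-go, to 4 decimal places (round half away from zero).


BᵀP = [-1.0000 -7.0000]
S = R + BᵀPB = [1] + [14.5000] = [15.5000]
BᵀPA = [-28.5000 -5.0000]
K = S⁻¹·BᵀPA = [-1.8387 -0.3226]
A−BK = [-0.4194 -2.1613; 0.3226 0.3548]
AᵀP(A−BK) = [6.0968 11.8065; 11.8065 50.3871]
P' = Q + AᵀP(A−BK) = [24.3468 15.8065; 15.8065 51.3871]
tr(P') = 75.7339

75.7339


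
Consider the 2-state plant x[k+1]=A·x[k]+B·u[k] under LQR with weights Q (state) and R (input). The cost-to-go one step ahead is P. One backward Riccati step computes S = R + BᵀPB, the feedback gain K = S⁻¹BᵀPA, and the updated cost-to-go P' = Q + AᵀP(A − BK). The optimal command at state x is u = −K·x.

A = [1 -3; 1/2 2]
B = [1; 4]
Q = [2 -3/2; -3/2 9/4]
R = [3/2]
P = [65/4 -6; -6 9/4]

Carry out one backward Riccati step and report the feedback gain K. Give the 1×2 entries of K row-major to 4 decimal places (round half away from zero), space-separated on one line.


-1.0870 5.0870

BᵀP = [-7.7500 3.0000]
S = R + BᵀPB = [3/2] + [4.2500] = [5.7500]
BᵀPA = [-6.2500 29.2500]
K = S⁻¹·BᵀPA = [-1.0870 5.0870]
A−BK = [2.0870 -8.0870; 4.8478 -18.3478]
AᵀP(A−BK) = [4.0190 -17.7065; -17.7065 78.4565]
P' = Q + AᵀP(A−BK) = [6.0190 -19.2065; -19.2065 80.7065]
tr(P') = 86.7255


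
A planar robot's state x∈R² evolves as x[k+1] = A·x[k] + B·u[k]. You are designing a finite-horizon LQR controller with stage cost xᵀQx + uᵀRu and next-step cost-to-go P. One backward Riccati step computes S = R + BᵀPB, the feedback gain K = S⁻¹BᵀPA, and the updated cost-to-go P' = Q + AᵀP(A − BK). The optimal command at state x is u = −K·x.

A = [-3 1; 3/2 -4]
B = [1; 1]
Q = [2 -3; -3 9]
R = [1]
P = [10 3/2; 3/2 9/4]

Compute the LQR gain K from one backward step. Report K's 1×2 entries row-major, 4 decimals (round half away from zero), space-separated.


BᵀP = [11.5000 3.7500]
S = R + BᵀPB = [1] + [15.2500] = [16.2500]
BᵀPA = [-28.8750 -3.5000]
K = S⁻¹·BᵀPA = [-1.7769 -0.2154]
A−BK = [-1.2231 1.2154; 3.2769 -3.7846]
AᵀP(A−BK) = [30.2538 -29.4692; -29.4692 33.2462]
P' = Q + AᵀP(A−BK) = [32.2538 -32.4692; -32.4692 42.2462]
tr(P') = 74.5000

-1.7769 -0.2154


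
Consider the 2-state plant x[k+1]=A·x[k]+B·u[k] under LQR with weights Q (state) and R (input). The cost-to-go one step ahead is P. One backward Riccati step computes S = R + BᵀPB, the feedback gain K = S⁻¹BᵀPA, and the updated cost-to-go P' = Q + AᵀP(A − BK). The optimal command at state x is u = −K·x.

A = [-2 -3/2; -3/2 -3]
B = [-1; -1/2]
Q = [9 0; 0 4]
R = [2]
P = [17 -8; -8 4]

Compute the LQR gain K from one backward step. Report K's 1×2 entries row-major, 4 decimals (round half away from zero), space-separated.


1.4167 0.1250

BᵀP = [-13.0000 6.0000]
S = R + BᵀPB = [2] + [10.0000] = [12.0000]
BᵀPA = [17.0000 1.5000]
K = S⁻¹·BᵀPA = [1.4167 0.1250]
A−BK = [-0.5833 -1.3750; -0.7917 -2.9375]
AᵀP(A−BK) = [4.9167 0.8750; 0.8750 2.0625]
P' = Q + AᵀP(A−BK) = [13.9167 0.8750; 0.8750 6.0625]
tr(P') = 19.9792


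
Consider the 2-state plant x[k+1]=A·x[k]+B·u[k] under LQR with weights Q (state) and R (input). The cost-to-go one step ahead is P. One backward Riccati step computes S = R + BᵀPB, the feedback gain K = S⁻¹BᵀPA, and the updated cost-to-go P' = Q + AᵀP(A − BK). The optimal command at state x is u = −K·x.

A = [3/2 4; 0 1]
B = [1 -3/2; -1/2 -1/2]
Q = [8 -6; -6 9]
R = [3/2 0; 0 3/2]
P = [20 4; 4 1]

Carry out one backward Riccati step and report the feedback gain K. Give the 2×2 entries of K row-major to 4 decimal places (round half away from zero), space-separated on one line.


0.4032 1.0547 -0.6902 -1.9749

BᵀP = [18.0000 3.5000; -32.0000 -6.5000]
S = R + BᵀPB = [3/2 0; 0 3/2] + [16.2500 -28.7500; -28.7500 51.2500] = [17.7500 -28.7500; -28.7500 52.7500]
BᵀPA = [27.0000 75.5000; -48.0000 -134.5000]
K = S⁻¹·BᵀPA = [0.4032 1.0547; -0.6902 -1.9749]
A−BK = [0.0615 -0.0171; -0.1435 0.5399]
AᵀP(A−BK) = [0.9841 2.7267; 2.7267 7.7426]
P' = Q + AᵀP(A−BK) = [8.9841 -3.2733; -3.2733 16.7426]
tr(P') = 25.7267
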